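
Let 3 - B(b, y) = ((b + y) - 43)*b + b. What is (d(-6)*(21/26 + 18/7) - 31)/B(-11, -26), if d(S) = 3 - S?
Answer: 107/157612 ≈ 0.00067888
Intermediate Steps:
B(b, y) = 3 - b - b*(-43 + b + y) (B(b, y) = 3 - (((b + y) - 43)*b + b) = 3 - ((-43 + b + y)*b + b) = 3 - (b*(-43 + b + y) + b) = 3 - (b + b*(-43 + b + y)) = 3 + (-b - b*(-43 + b + y)) = 3 - b - b*(-43 + b + y))
(d(-6)*(21/26 + 18/7) - 31)/B(-11, -26) = ((3 - 1*(-6))*(21/26 + 18/7) - 31)/(3 - 1*(-11)² + 42*(-11) - 1*(-11)*(-26)) = ((3 + 6)*(21*(1/26) + 18*(⅐)) - 31)/(3 - 1*121 - 462 - 286) = (9*(21/26 + 18/7) - 31)/(3 - 121 - 462 - 286) = (9*(615/182) - 31)/(-866) = (5535/182 - 31)*(-1/866) = -107/182*(-1/866) = 107/157612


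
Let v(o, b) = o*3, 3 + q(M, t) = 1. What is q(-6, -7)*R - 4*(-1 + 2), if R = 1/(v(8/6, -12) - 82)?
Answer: -155/39 ≈ -3.9744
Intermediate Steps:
q(M, t) = -2 (q(M, t) = -3 + 1 = -2)
v(o, b) = 3*o
R = -1/78 (R = 1/(3*(8/6) - 82) = 1/(3*(8*(⅙)) - 82) = 1/(3*(4/3) - 82) = 1/(4 - 82) = 1/(-78) = -1/78 ≈ -0.012821)
q(-6, -7)*R - 4*(-1 + 2) = -2*(-1/78) - 4*(-1 + 2) = 1/39 - 4*1 = 1/39 - 4 = -155/39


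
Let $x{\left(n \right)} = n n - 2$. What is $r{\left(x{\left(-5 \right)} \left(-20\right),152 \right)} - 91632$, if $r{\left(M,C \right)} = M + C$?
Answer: $-91940$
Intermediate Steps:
$x{\left(n \right)} = -2 + n^{2}$ ($x{\left(n \right)} = n^{2} - 2 = -2 + n^{2}$)
$r{\left(M,C \right)} = C + M$
$r{\left(x{\left(-5 \right)} \left(-20\right),152 \right)} - 91632 = \left(152 + \left(-2 + \left(-5\right)^{2}\right) \left(-20\right)\right) - 91632 = \left(152 + \left(-2 + 25\right) \left(-20\right)\right) - 91632 = \left(152 + 23 \left(-20\right)\right) - 91632 = \left(152 - 460\right) - 91632 = -308 - 91632 = -91940$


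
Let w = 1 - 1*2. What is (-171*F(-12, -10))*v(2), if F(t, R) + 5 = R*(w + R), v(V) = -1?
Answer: 17955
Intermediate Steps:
w = -1 (w = 1 - 2 = -1)
F(t, R) = -5 + R*(-1 + R)
(-171*F(-12, -10))*v(2) = -171*(-5 + (-10)² - 1*(-10))*(-1) = -171*(-5 + 100 + 10)*(-1) = -171*105*(-1) = -17955*(-1) = 17955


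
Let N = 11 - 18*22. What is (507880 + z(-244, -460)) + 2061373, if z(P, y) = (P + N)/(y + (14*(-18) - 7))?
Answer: 1847293536/719 ≈ 2.5693e+6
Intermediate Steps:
N = -385 (N = 11 - 396 = -385)
z(P, y) = (-385 + P)/(-259 + y) (z(P, y) = (P - 385)/(y + (14*(-18) - 7)) = (-385 + P)/(y + (-252 - 7)) = (-385 + P)/(y - 259) = (-385 + P)/(-259 + y))
(507880 + z(-244, -460)) + 2061373 = (507880 + (-385 - 244)/(-259 - 460)) + 2061373 = (507880 - 629/(-719)) + 2061373 = (507880 - 1/719*(-629)) + 2061373 = (507880 + 629/719) + 2061373 = 365166349/719 + 2061373 = 1847293536/719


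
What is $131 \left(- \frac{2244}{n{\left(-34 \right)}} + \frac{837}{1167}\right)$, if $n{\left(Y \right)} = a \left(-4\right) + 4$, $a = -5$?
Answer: $- \frac{9456235}{778} \approx -12155.0$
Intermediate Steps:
$n{\left(Y \right)} = 24$ ($n{\left(Y \right)} = \left(-5\right) \left(-4\right) + 4 = 20 + 4 = 24$)
$131 \left(- \frac{2244}{n{\left(-34 \right)}} + \frac{837}{1167}\right) = 131 \left(- \frac{2244}{24} + \frac{837}{1167}\right) = 131 \left(\left(-2244\right) \frac{1}{24} + 837 \cdot \frac{1}{1167}\right) = 131 \left(- \frac{187}{2} + \frac{279}{389}\right) = 131 \left(- \frac{72185}{778}\right) = - \frac{9456235}{778}$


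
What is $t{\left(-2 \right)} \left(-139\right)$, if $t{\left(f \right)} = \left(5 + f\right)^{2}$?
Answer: $-1251$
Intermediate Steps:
$t{\left(-2 \right)} \left(-139\right) = \left(5 - 2\right)^{2} \left(-139\right) = 3^{2} \left(-139\right) = 9 \left(-139\right) = -1251$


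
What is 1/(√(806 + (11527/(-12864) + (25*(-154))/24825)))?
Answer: 8*√228032295686265/3427459315 ≈ 0.035246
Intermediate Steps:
1/(√(806 + (11527/(-12864) + (25*(-154))/24825))) = 1/(√(806 + (11527*(-1/12864) - 3850*1/24825))) = 1/(√(806 + (-11527/12864 - 154/993))) = 1/(√(806 - 4475789/4257984)) = 1/(√(3427459315/4257984)) = 1/(√228032295686265/532248) = 8*√228032295686265/3427459315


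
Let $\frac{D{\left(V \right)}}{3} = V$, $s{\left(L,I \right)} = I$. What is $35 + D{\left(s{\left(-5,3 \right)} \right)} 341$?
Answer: $3104$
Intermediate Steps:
$D{\left(V \right)} = 3 V$
$35 + D{\left(s{\left(-5,3 \right)} \right)} 341 = 35 + 3 \cdot 3 \cdot 341 = 35 + 9 \cdot 341 = 35 + 3069 = 3104$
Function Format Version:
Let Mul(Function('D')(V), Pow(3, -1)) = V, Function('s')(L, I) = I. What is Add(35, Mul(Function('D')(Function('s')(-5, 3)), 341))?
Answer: 3104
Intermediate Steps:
Function('D')(V) = Mul(3, V)
Add(35, Mul(Function('D')(Function('s')(-5, 3)), 341)) = Add(35, Mul(Mul(3, 3), 341)) = Add(35, Mul(9, 341)) = Add(35, 3069) = 3104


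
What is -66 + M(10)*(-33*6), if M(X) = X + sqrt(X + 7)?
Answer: -2046 - 198*sqrt(17) ≈ -2862.4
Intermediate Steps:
M(X) = X + sqrt(7 + X)
-66 + M(10)*(-33*6) = -66 + (10 + sqrt(7 + 10))*(-33*6) = -66 + (10 + sqrt(17))*(-198) = -66 + (-1980 - 198*sqrt(17)) = -2046 - 198*sqrt(17)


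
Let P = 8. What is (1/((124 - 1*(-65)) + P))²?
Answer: 1/38809 ≈ 2.5767e-5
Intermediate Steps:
(1/((124 - 1*(-65)) + P))² = (1/((124 - 1*(-65)) + 8))² = (1/((124 + 65) + 8))² = (1/(189 + 8))² = (1/197)² = 1/38809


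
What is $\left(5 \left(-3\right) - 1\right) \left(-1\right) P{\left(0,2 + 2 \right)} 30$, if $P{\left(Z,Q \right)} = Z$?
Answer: $0$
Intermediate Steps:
$\left(5 \left(-3\right) - 1\right) \left(-1\right) P{\left(0,2 + 2 \right)} 30 = \left(5 \left(-3\right) - 1\right) \left(-1\right) 0 \cdot 30 = \left(-15 - 1\right) \left(-1\right) 0 \cdot 30 = \left(-16\right) \left(-1\right) 0 \cdot 30 = 16 \cdot 0 \cdot 30 = 0 \cdot 30 = 0$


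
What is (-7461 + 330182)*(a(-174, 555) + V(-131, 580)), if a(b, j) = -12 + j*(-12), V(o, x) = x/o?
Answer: -282255659252/131 ≈ -2.1546e+9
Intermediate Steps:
a(b, j) = -12 - 12*j
(-7461 + 330182)*(a(-174, 555) + V(-131, 580)) = (-7461 + 330182)*((-12 - 12*555) + 580/(-131)) = 322721*((-12 - 6660) + 580*(-1/131)) = 322721*(-6672 - 580/131) = 322721*(-874612/131) = -282255659252/131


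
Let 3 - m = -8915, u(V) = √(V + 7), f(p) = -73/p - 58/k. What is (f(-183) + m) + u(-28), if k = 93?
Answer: 16863513/1891 + I*√21 ≈ 8917.8 + 4.5826*I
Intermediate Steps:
f(p) = -58/93 - 73/p (f(p) = -73/p - 58/93 = -58/93 - 73/p)
u(V) = √(7 + V)
m = 8918 (m = 3 - 1*(-8915) = 3 + 8915 = 8918)
(f(-183) + m) + u(-28) = ((-58/93 - 73/(-183)) + 8918) + √(7 - 28) = ((-58/93 - 73*(-1/183)) + 8918) + √(-21) = ((-58/93 + 73/183) + 8918) + I*√21 = (-425/1891 + 8918) + I*√21 = 16863513/1891 + I*√21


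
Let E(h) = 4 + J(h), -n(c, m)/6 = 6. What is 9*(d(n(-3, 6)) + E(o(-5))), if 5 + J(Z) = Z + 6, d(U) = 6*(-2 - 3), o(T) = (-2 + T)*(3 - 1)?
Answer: -351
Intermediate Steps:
n(c, m) = -36 (n(c, m) = -6*6 = -36)
o(T) = -4 + 2*T (o(T) = (-2 + T)*2 = -4 + 2*T)
d(U) = -30 (d(U) = 6*(-5) = -30)
J(Z) = 1 + Z (J(Z) = -5 + (Z + 6) = -5 + (6 + Z) = 1 + Z)
E(h) = 5 + h (E(h) = 4 + (1 + h) = 5 + h)
9*(d(n(-3, 6)) + E(o(-5))) = 9*(-30 + (5 + (-4 + 2*(-5)))) = 9*(-30 + (5 + (-4 - 10))) = 9*(-30 + (5 - 14)) = 9*(-30 - 9) = 9*(-39) = -351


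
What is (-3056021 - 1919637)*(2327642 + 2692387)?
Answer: -24977947454082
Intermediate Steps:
(-3056021 - 1919637)*(2327642 + 2692387) = -4975658*5020029 = -24977947454082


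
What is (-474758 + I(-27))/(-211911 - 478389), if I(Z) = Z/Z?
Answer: 474757/690300 ≈ 0.68775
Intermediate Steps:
I(Z) = 1
(-474758 + I(-27))/(-211911 - 478389) = (-474758 + 1)/(-211911 - 478389) = -474757/(-690300) = -474757*(-1/690300) = 474757/690300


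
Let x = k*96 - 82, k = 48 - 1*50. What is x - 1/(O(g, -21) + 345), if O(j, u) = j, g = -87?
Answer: -70693/258 ≈ -274.00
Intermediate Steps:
k = -2 (k = 48 - 50 = -2)
x = -274 (x = -2*96 - 82 = -192 - 82 = -274)
x - 1/(O(g, -21) + 345) = -274 - 1/(-87 + 345) = -274 - 1/258 = -70693/258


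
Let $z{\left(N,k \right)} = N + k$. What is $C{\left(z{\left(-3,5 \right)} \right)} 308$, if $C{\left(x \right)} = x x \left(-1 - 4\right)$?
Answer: $-6160$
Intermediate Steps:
$C{\left(x \right)} = - 5 x^{2}$ ($C{\left(x \right)} = x^{2} \left(-1 - 4\right) = x^{2} \left(-5\right) = - 5 x^{2}$)
$C{\left(z{\left(-3,5 \right)} \right)} 308 = - 5 \left(-3 + 5\right)^{2} \cdot 308 = - 5 \cdot 2^{2} \cdot 308 = \left(-5\right) 4 \cdot 308 = \left(-20\right) 308 = -6160$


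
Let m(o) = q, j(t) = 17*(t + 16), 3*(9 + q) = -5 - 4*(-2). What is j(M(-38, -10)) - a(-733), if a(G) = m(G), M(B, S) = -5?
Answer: 195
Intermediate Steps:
q = -8 (q = -9 + (-5 - 4*(-2))/3 = -9 + (-5 + 8)/3 = -9 + (1/3)*3 = -9 + 1 = -8)
j(t) = 272 + 17*t (j(t) = 17*(16 + t) = 272 + 17*t)
m(o) = -8
a(G) = -8
j(M(-38, -10)) - a(-733) = (272 + 17*(-5)) - 1*(-8) = (272 - 85) + 8 = 187 + 8 = 195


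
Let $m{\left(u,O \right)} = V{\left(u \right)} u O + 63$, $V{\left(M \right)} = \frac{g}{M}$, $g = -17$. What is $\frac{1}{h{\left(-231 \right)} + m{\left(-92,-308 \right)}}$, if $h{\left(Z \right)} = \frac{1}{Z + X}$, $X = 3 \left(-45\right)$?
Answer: $\frac{366}{1939433} \approx 0.00018871$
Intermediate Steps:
$V{\left(M \right)} = - \frac{17}{M}$
$m{\left(u,O \right)} = 63 - 17 O$ ($m{\left(u,O \right)} = - \frac{17}{u} u O + 63 = - 17 O + 63 = 63 - 17 O$)
$X = -135$
$h{\left(Z \right)} = \frac{1}{-135 + Z}$ ($h{\left(Z \right)} = \frac{1}{Z - 135} = \frac{1}{-135 + Z}$)
$\frac{1}{h{\left(-231 \right)} + m{\left(-92,-308 \right)}} = \frac{1}{\frac{1}{-135 - 231} + \left(63 - -5236\right)} = \frac{1}{\frac{1}{-366} + \left(63 + 5236\right)} = \frac{1}{- \frac{1}{366} + 5299} = \frac{1}{\frac{1939433}{366}} = \frac{366}{1939433}$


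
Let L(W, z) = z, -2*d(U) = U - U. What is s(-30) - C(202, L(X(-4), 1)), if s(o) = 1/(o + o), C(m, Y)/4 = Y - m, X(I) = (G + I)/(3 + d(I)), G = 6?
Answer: 48239/60 ≈ 803.98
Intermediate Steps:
d(U) = 0 (d(U) = -(U - U)/2 = -½*0 = 0)
X(I) = 2 + I/3 (X(I) = (6 + I)/(3 + 0) = (6 + I)/3 = (6 + I)*(⅓) = 2 + I/3)
C(m, Y) = -4*m + 4*Y (C(m, Y) = 4*(Y - m) = -4*m + 4*Y)
s(o) = 1/(2*o)
s(-30) - C(202, L(X(-4), 1)) = (½)/(-30) - (-4*202 + 4*1) = (½)*(-1/30) - (-808 + 4) = -1/60 - 1*(-804) = -1/60 + 804 = 48239/60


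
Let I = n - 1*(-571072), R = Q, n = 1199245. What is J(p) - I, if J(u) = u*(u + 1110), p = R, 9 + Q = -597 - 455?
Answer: -1822306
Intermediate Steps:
Q = -1061 (Q = -9 + (-597 - 455) = -9 - 1052 = -1061)
R = -1061
p = -1061
J(u) = u*(1110 + u)
I = 1770317 (I = 1199245 - 1*(-571072) = 1199245 + 571072 = 1770317)
J(p) - I = -1061*(1110 - 1061) - 1*1770317 = -1061*49 - 1770317 = -51989 - 1770317 = -1822306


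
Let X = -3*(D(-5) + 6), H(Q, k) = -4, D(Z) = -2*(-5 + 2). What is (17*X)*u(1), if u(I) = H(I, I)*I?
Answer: 2448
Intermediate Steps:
D(Z) = 6 (D(Z) = -2*(-3) = 6)
X = -36 (X = -3*(6 + 6) = -3*12 = -36)
u(I) = -4*I
(17*X)*u(1) = (17*(-36))*(-4*1) = -612*(-4) = 2448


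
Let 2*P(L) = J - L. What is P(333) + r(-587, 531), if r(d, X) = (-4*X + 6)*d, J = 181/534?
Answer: 1327630447/1068 ≈ 1.2431e+6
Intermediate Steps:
J = 181/534 (J = 181*(1/534) = 181/534 ≈ 0.33895)
P(L) = 181/1068 - L/2 (P(L) = (181/534 - L)/2 = 181/1068 - L/2)
r(d, X) = d*(6 - 4*X) (r(d, X) = (6 - 4*X)*d = d*(6 - 4*X))
P(333) + r(-587, 531) = (181/1068 - ½*333) + 2*(-587)*(3 - 2*531) = (181/1068 - 333/2) + 2*(-587)*(3 - 1062) = -177641/1068 + 2*(-587)*(-1059) = -177641/1068 + 1243266 = 1327630447/1068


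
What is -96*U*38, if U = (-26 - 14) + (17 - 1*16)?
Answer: 142272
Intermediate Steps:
U = -39 (U = -40 + (17 - 16) = -40 + 1 = -39)
-96*U*38 = -96*(-39)*38 = 3744*38 = 142272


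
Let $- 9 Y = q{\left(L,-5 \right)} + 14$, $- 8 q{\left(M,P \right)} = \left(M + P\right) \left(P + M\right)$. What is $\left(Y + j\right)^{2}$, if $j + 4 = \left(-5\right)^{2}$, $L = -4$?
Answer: $\frac{2193361}{5184} \approx 423.1$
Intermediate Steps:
$j = 21$ ($j = -4 + \left(-5\right)^{2} = -4 + 25 = 21$)
$q{\left(M,P \right)} = - \frac{\left(M + P\right)^{2}}{8}$ ($q{\left(M,P \right)} = - \frac{\left(M + P\right) \left(P + M\right)}{8} = - \frac{\left(M + P\right) \left(M + P\right)}{8} = - \frac{\left(M + P\right)^{2}}{8}$)
$Y = - \frac{31}{72}$ ($Y = - \frac{- \frac{\left(-4 - 5\right)^{2}}{8} + 14}{9} = - \frac{- \frac{\left(-9\right)^{2}}{8} + 14}{9} = - \frac{\left(- \frac{1}{8}\right) 81 + 14}{9} = - \frac{- \frac{81}{8} + 14}{9} = \left(- \frac{1}{9}\right) \frac{31}{8} = - \frac{31}{72} \approx -0.43056$)
$\left(Y + j\right)^{2} = \left(- \frac{31}{72} + 21\right)^{2} = \left(\frac{1481}{72}\right)^{2} = \frac{2193361}{5184}$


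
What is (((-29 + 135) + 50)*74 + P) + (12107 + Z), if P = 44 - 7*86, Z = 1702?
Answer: 24795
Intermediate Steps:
P = -558 (P = 44 - 602 = -558)
(((-29 + 135) + 50)*74 + P) + (12107 + Z) = (((-29 + 135) + 50)*74 - 558) + (12107 + 1702) = ((106 + 50)*74 - 558) + 13809 = (156*74 - 558) + 13809 = (11544 - 558) + 13809 = 10986 + 13809 = 24795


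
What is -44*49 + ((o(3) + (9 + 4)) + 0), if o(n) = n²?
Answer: -2134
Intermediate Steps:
-44*49 + ((o(3) + (9 + 4)) + 0) = -44*49 + ((3² + (9 + 4)) + 0) = -2156 + ((9 + 13) + 0) = -2156 + (22 + 0) = -2156 + 22 = -2134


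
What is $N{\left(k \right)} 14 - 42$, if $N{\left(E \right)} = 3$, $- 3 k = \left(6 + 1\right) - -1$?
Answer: $0$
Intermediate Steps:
$k = - \frac{8}{3}$ ($k = - \frac{\left(6 + 1\right) - -1}{3} = - \frac{7 + 1}{3} = \left(- \frac{1}{3}\right) 8 = - \frac{8}{3} \approx -2.6667$)
$N{\left(k \right)} 14 - 42 = 3 \cdot 14 - 42 = 42 - 42 = 0$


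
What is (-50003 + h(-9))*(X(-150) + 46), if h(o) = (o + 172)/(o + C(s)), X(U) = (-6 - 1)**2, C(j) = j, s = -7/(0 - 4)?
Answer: -137820205/29 ≈ -4.7524e+6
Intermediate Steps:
s = 7/4 (s = -7/(-4) = -7*(-1/4) = 7/4 ≈ 1.7500)
X(U) = 49 (X(U) = (-7)**2 = 49)
h(o) = (172 + o)/(7/4 + o) (h(o) = (o + 172)/(o + 7/4) = (172 + o)/(7/4 + o))
(-50003 + h(-9))*(X(-150) + 46) = (-50003 + 4*(172 - 9)/(7 + 4*(-9)))*(49 + 46) = (-50003 + 4*163/(7 - 36))*95 = (-50003 + 4*163/(-29))*95 = (-50003 + 4*(-1/29)*163)*95 = (-50003 - 652/29)*95 = -1450739/29*95 = -137820205/29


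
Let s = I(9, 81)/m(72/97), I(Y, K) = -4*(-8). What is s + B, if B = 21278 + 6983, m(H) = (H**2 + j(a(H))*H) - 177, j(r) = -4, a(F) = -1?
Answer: 47708364757/1688145 ≈ 28261.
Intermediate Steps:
I(Y, K) = 32
m(H) = -177 + H**2 - 4*H (m(H) = (H**2 - 4*H) - 177 = -177 + H**2 - 4*H)
B = 28261
s = -301088/1688145 (s = 32/(-177 + (72/97)**2 - 288/97) = 32/(-177 + (72*(1/97))**2 - 288/97) = 32/(-177 + (72/97)**2 - 4*72/97) = 32/(-177 + 5184/9409 - 288/97) = 32/(-1688145/9409) = 32*(-9409/1688145) = -301088/1688145 ≈ -0.17835)
s + B = -301088/1688145 + 28261 = 47708364757/1688145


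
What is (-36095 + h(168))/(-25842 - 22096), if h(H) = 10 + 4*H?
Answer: 35413/47938 ≈ 0.73872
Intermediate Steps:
(-36095 + h(168))/(-25842 - 22096) = (-36095 + (10 + 4*168))/(-25842 - 22096) = (-36095 + (10 + 672))/(-47938) = (-36095 + 682)*(-1/47938) = -35413*(-1/47938) = 35413/47938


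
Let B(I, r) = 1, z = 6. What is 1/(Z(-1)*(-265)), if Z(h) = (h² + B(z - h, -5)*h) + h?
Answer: 1/265 ≈ 0.0037736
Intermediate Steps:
Z(h) = h² + 2*h (Z(h) = (h² + 1*h) + h = (h² + h) + h = (h + h²) + h = h² + 2*h)
1/(Z(-1)*(-265)) = 1/(-(2 - 1)*(-265)) = 1/(-1*1*(-265)) = 1/(-1*(-265)) = 1/265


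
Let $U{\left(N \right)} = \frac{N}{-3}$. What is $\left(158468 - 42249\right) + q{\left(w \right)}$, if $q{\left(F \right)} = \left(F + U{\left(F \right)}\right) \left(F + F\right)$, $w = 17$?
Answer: $\frac{349813}{3} \approx 1.166 \cdot 10^{5}$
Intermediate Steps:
$U{\left(N \right)} = - \frac{N}{3}$ ($U{\left(N \right)} = N \left(- \frac{1}{3}\right) = - \frac{N}{3}$)
$q{\left(F \right)} = \frac{4 F^{2}}{3}$ ($q{\left(F \right)} = \left(F - \frac{F}{3}\right) \left(F + F\right) = \frac{2 F}{3} \cdot 2 F = \frac{4 F^{2}}{3}$)
$\left(158468 - 42249\right) + q{\left(w \right)} = \left(158468 - 42249\right) + \frac{4 \cdot 17^{2}}{3} = 116219 + \frac{4}{3} \cdot 289 = 116219 + \frac{1156}{3} = \frac{349813}{3}$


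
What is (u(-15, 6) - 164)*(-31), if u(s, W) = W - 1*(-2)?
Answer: 4836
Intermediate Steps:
u(s, W) = 2 + W (u(s, W) = W + 2 = 2 + W)
(u(-15, 6) - 164)*(-31) = ((2 + 6) - 164)*(-31) = (8 - 164)*(-31) = -156*(-31) = 4836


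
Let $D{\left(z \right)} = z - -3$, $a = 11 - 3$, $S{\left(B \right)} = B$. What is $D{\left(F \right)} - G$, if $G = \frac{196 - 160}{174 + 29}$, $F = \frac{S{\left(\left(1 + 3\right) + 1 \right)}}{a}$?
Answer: $\frac{5599}{1624} \approx 3.4477$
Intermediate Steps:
$a = 8$
$F = \frac{5}{8}$ ($F = \frac{\left(1 + 3\right) + 1}{8} = \left(4 + 1\right) \frac{1}{8} = 5 \cdot \frac{1}{8} = \frac{5}{8} \approx 0.625$)
$D{\left(z \right)} = 3 + z$ ($D{\left(z \right)} = z + 3 = 3 + z$)
$G = \frac{36}{203} \approx 0.17734$
$D{\left(F \right)} - G = \left(3 + \frac{5}{8}\right) - \frac{36}{203} = \frac{29}{8} - \frac{36}{203} = \frac{5599}{1624}$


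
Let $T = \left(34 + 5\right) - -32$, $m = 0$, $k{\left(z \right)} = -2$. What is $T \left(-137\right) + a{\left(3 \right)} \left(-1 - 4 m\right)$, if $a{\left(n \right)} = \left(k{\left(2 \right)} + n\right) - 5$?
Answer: $-9723$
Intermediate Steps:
$T = 71$ ($T = 39 + 32 = 71$)
$a{\left(n \right)} = -7 + n$ ($a{\left(n \right)} = \left(-2 + n\right) - 5 = -7 + n$)
$T \left(-137\right) + a{\left(3 \right)} \left(-1 - 4 m\right) = 71 \left(-137\right) + \left(-7 + 3\right) \left(-1 - 0\right) = -9727 - 4 \left(-1 + 0\right) = -9727 - -4 = -9727 + 4 = -9723$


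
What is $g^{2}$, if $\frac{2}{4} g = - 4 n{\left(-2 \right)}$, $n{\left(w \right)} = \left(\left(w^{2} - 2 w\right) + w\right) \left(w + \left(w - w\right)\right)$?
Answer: $9216$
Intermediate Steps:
$n{\left(w \right)} = w \left(w^{2} - w\right)$ ($n{\left(w \right)} = \left(w^{2} - w\right) \left(w + 0\right) = \left(w^{2} - w\right) w = w \left(w^{2} - w\right)$)
$g = 96$ ($g = 2 \left(- 4 \left(-2\right)^{2} \left(-1 - 2\right)\right) = 2 \left(- 4 \cdot 4 \left(-3\right)\right) = 2 \left(\left(-4\right) \left(-12\right)\right) = 2 \cdot 48 = 96$)
$g^{2} = 96^{2} = 9216$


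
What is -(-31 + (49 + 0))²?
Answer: -324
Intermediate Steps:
-(-31 + (49 + 0))² = -(-31 + 49)² = -1*18² = -1*324 = -324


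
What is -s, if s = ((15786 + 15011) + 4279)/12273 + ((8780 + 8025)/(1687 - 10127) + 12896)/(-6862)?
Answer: -46388119835/47386282096 ≈ -0.97894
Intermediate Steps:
s = 46388119835/47386282096 (s = (30797 + 4279)*(1/12273) + (16805/(-8440) + 12896)*(-1/6862) = 35076*(1/12273) + (16805*(-1/8440) + 12896)*(-1/6862) = 11692/4091 + (-3361/1688 + 12896)*(-1/6862) = 11692/4091 + (21765087/1688)*(-1/6862) = 11692/4091 - 21765087/11583056 = 46388119835/47386282096 ≈ 0.97894)
-s = -1*46388119835/47386282096 = -46388119835/47386282096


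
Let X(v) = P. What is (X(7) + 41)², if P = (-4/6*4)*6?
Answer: 625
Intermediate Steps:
P = -16 (P = (-4*⅙*4)*6 = -⅔*4*6 = -8/3*6 = -16)
X(v) = -16
(X(7) + 41)² = (-16 + 41)² = 25² = 625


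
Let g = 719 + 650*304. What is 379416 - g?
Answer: 181097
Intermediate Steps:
g = 198319 (g = 719 + 197600 = 198319)
379416 - g = 379416 - 1*198319 = 379416 - 198319 = 181097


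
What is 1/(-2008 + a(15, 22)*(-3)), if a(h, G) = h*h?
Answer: -1/2683 ≈ -0.00037272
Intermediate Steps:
a(h, G) = h²
1/(-2008 + a(15, 22)*(-3)) = 1/(-2008 + 15²*(-3)) = 1/(-2008 + 225*(-3)) = 1/(-2008 - 675) = 1/(-2683) = -1/2683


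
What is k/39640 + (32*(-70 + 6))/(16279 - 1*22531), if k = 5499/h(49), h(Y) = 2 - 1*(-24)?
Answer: 41252509/123914640 ≈ 0.33291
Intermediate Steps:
h(Y) = 26 (h(Y) = 2 + 24 = 26)
k = 423/2 (k = 5499/26 = 5499*(1/26) = 423/2 ≈ 211.50)
k/39640 + (32*(-70 + 6))/(16279 - 1*22531) = (423/2)/39640 + (32*(-70 + 6))/(16279 - 1*22531) = (423/2)*(1/39640) + (32*(-64))/(16279 - 22531) = 423/79280 - 2048/(-6252) = 423/79280 - 2048*(-1/6252) = 423/79280 + 512/1563 = 41252509/123914640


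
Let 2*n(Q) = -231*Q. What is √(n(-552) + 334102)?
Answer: √397858 ≈ 630.76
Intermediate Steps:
n(Q) = -231*Q/2 (n(Q) = (-231*Q)/2 = -231*Q/2)
√(n(-552) + 334102) = √(-231/2*(-552) + 334102) = √(63756 + 334102) = √397858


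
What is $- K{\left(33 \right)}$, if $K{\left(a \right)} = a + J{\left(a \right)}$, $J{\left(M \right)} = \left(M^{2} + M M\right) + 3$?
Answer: $-2214$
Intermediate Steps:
$J{\left(M \right)} = 3 + 2 M^{2}$ ($J{\left(M \right)} = \left(M^{2} + M^{2}\right) + 3 = 2 M^{2} + 3 = 3 + 2 M^{2}$)
$K{\left(a \right)} = 3 + a + 2 a^{2}$ ($K{\left(a \right)} = a + \left(3 + 2 a^{2}\right) = 3 + a + 2 a^{2}$)
$- K{\left(33 \right)} = - (3 + 33 + 2 \cdot 33^{2}) = - (3 + 33 + 2 \cdot 1089) = - (3 + 33 + 2178) = \left(-1\right) 2214 = -2214$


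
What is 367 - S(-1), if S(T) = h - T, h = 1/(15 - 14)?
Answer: 365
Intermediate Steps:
h = 1 (h = 1/1 = 1)
S(T) = 1 - T
367 - S(-1) = 367 - (1 - 1*(-1)) = 367 - (1 + 1) = 367 - 1*2 = 367 - 2 = 365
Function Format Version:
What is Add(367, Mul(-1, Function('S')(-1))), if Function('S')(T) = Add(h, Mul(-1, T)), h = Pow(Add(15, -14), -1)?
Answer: 365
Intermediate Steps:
h = 1 (h = Pow(1, -1) = 1)
Function('S')(T) = Add(1, Mul(-1, T))
Add(367, Mul(-1, Function('S')(-1))) = Add(367, Mul(-1, Add(1, Mul(-1, -1)))) = Add(367, Mul(-1, Add(1, 1))) = Add(367, Mul(-1, 2)) = Add(367, -2) = 365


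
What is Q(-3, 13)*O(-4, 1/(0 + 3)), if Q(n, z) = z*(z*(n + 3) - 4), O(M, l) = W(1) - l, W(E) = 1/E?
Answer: -104/3 ≈ -34.667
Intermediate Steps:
O(M, l) = 1 - l (O(M, l) = 1/1 - l = 1 - l)
Q(n, z) = z*(-4 + z*(3 + n)) (Q(n, z) = z*(z*(3 + n) - 4) = z*(-4 + z*(3 + n)))
Q(-3, 13)*O(-4, 1/(0 + 3)) = (13*(-4 + 3*13 - 3*13))*(1 - 1/(0 + 3)) = (13*(-4 + 39 - 39))*(1 - 1/3) = (13*(-4))*(1 - 1*1/3) = -52*(1 - 1/3) = -52*2/3 = -104/3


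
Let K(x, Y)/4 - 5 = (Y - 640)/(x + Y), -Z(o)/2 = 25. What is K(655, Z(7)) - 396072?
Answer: -47922844/121 ≈ -3.9606e+5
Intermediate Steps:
Z(o) = -50 (Z(o) = -2*25 = -50)
K(x, Y) = 20 + 4*(-640 + Y)/(Y + x) (K(x, Y) = 20 + 4*((Y - 640)/(x + Y)) = 20 + 4*((-640 + Y)/(Y + x)) = 20 + 4*(-640 + Y)/(Y + x))
K(655, Z(7)) - 396072 = 4*(-640 + 5*655 + 6*(-50))/(-50 + 655) - 396072 = 4*(-640 + 3275 - 300)/605 - 396072 = 4*(1/605)*2335 - 396072 = 1868/121 - 396072 = -47922844/121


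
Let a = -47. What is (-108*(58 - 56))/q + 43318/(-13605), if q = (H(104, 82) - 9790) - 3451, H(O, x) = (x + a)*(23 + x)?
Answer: -205720654/65072715 ≈ -3.1614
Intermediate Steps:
H(O, x) = (-47 + x)*(23 + x) (H(O, x) = (x - 47)*(23 + x) = (-47 + x)*(23 + x))
q = -9566 (q = ((-1081 + 82² - 24*82) - 9790) - 3451 = ((-1081 + 6724 - 1968) - 9790) - 3451 = (3675 - 9790) - 3451 = -6115 - 3451 = -9566)
(-108*(58 - 56))/q + 43318/(-13605) = -108*(58 - 56)/(-9566) + 43318/(-13605) = -108*2*(-1/9566) + 43318*(-1/13605) = -216*(-1/9566) - 43318/13605 = 108/4783 - 43318/13605 = -205720654/65072715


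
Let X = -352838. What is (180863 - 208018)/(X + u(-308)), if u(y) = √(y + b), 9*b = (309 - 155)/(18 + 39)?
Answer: 2457607525785/31932878892511 + 407325*I*√359898/63865757785022 ≈ 0.076962 + 3.8262e-6*I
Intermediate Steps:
b = 154/513 (b = ((309 - 155)/(18 + 39))/9 = (154/57)/9 = (154*(1/57))/9 = (⅑)*(154/57) = 154/513 ≈ 0.30019)
u(y) = √(154/513 + y) (u(y) = √(y + 154/513) = √(154/513 + y))
(180863 - 208018)/(X + u(-308)) = (180863 - 208018)/(-352838 + √(8778 + 29241*(-308))/171) = -27155/(-352838 + √(8778 - 9006228)/171) = -27155/(-352838 + √(-8997450)/171) = -27155/(-352838 + (5*I*√359898)/171) = -27155/(-352838 + 5*I*√359898/171)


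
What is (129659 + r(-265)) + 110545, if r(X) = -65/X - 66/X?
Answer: 63654191/265 ≈ 2.4020e+5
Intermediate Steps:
r(X) = -131/X
(129659 + r(-265)) + 110545 = (129659 - 131/(-265)) + 110545 = (129659 - 131*(-1/265)) + 110545 = (129659 + 131/265) + 110545 = 34359766/265 + 110545 = 63654191/265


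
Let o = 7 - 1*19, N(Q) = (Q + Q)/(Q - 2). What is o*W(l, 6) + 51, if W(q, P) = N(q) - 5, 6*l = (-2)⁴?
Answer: 15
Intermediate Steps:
l = 8/3 (l = (⅙)*(-2)⁴ = (⅙)*16 = 8/3 ≈ 2.6667)
N(Q) = 2*Q/(-2 + Q) (N(Q) = (2*Q)/(-2 + Q) = 2*Q/(-2 + Q))
W(q, P) = -5 + 2*q/(-2 + q) (W(q, P) = 2*q/(-2 + q) - 5 = -5 + 2*q/(-2 + q))
o = -12 (o = 7 - 19 = -12)
o*W(l, 6) + 51 = -12*(10 - 3*8/3)/(-2 + 8/3) + 51 = -12*(10 - 8)/⅔ + 51 = -18*2 + 51 = -12*3 + 51 = -36 + 51 = 15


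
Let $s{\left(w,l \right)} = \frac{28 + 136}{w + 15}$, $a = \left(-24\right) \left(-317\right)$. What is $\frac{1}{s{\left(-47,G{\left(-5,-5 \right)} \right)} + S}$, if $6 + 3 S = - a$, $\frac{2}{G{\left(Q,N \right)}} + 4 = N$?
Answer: $- \frac{8}{20345} \approx -0.00039322$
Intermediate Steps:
$G{\left(Q,N \right)} = \frac{2}{-4 + N}$
$a = 7608$
$s{\left(w,l \right)} = \frac{164}{15 + w}$
$S = -2538$ ($S = -2 + \frac{\left(-1\right) 7608}{3} = -2 + \frac{1}{3} \left(-7608\right) = -2 - 2536 = -2538$)
$\frac{1}{s{\left(-47,G{\left(-5,-5 \right)} \right)} + S} = \frac{1}{\frac{164}{15 - 47} - 2538} = \frac{1}{\frac{164}{-32} - 2538} = \frac{1}{164 \left(- \frac{1}{32}\right) - 2538} = \frac{1}{- \frac{41}{8} - 2538} = \frac{1}{- \frac{20345}{8}} = - \frac{8}{20345}$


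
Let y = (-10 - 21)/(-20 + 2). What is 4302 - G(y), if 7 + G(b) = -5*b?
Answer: 77717/18 ≈ 4317.6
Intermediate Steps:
y = 31/18 (y = -31/(-18) = -31*(-1/18) = 31/18 ≈ 1.7222)
G(b) = -7 - 5*b
4302 - G(y) = 4302 - (-7 - 5*31/18) = 4302 - (-7 - 155/18) = 4302 - 1*(-281/18) = 4302 + 281/18 = 77717/18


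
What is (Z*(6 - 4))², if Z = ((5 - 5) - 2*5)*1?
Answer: 400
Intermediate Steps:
Z = -10 (Z = (0 - 10)*1 = -10*1 = -10)
(Z*(6 - 4))² = (-10*(6 - 4))² = (-10*2)² = (-20)² = 400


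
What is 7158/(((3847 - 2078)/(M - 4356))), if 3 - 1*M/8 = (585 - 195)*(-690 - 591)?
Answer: 28577513304/1769 ≈ 1.6155e+7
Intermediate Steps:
M = 3996744 (M = 24 - 8*(585 - 195)*(-690 - 591) = 24 - 3120*(-1281) = 24 - 8*(-499590) = 24 + 3996720 = 3996744)
7158/(((3847 - 2078)/(M - 4356))) = 7158/(((3847 - 2078)/(3996744 - 4356))) = 7158/((1769/3992388)) = 7158/((1769*(1/3992388))) = 7158/(1769/3992388) = 7158*(3992388/1769) = 28577513304/1769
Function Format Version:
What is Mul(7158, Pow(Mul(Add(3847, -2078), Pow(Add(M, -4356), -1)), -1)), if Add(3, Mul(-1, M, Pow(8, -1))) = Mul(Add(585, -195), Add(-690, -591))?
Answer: Rational(28577513304, 1769) ≈ 1.6155e+7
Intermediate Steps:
M = 3996744 (M = Add(24, Mul(-8, Mul(Add(585, -195), Add(-690, -591)))) = Add(24, Mul(-8, Mul(390, -1281))) = Add(24, Mul(-8, -499590)) = Add(24, 3996720) = 3996744)
Mul(7158, Pow(Mul(Add(3847, -2078), Pow(Add(M, -4356), -1)), -1)) = Mul(7158, Pow(Mul(Add(3847, -2078), Pow(Add(3996744, -4356), -1)), -1)) = Mul(7158, Pow(Mul(1769, Pow(3992388, -1)), -1)) = Mul(7158, Pow(Mul(1769, Rational(1, 3992388)), -1)) = Mul(7158, Pow(Rational(1769, 3992388), -1)) = Mul(7158, Rational(3992388, 1769)) = Rational(28577513304, 1769)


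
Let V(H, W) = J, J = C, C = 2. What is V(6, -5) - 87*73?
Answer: -6349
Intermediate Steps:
J = 2
V(H, W) = 2
V(6, -5) - 87*73 = 2 - 87*73 = 2 - 6351 = -6349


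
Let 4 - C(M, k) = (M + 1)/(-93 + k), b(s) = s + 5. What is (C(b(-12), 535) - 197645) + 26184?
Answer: -37891994/221 ≈ -1.7146e+5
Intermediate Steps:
b(s) = 5 + s
C(M, k) = 4 - (1 + M)/(-93 + k) (C(M, k) = 4 - (M + 1)/(-93 + k) = 4 - (1 + M)/(-93 + k))
(C(b(-12), 535) - 197645) + 26184 = ((-373 - (5 - 12) + 4*535)/(-93 + 535) - 197645) + 26184 = ((-373 - 1*(-7) + 2140)/442 - 197645) + 26184 = ((-373 + 7 + 2140)/442 - 197645) + 26184 = ((1/442)*1774 - 197645) + 26184 = (887/221 - 197645) + 26184 = -43678658/221 + 26184 = -37891994/221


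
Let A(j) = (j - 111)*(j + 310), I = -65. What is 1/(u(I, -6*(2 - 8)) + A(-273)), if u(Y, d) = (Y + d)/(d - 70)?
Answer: -34/483043 ≈ -7.0387e-5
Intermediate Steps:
u(Y, d) = (Y + d)/(-70 + d)
A(j) = (-111 + j)*(310 + j)
1/(u(I, -6*(2 - 8)) + A(-273)) = 1/((-65 - 6*(2 - 8))/(-70 - 6*(2 - 8)) + (-34410 + (-273)² + 199*(-273))) = 1/((-65 - 6*(-6))/(-70 - 6*(-6)) + (-34410 + 74529 - 54327)) = 1/((-65 + 36)/(-70 + 36) - 14208) = 1/(-29/(-34) - 14208) = 1/(-1/34*(-29) - 14208) = 1/(29/34 - 14208) = 1/(-483043/34) = -34/483043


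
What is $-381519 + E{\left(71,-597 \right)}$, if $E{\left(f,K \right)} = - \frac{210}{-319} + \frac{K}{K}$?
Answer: $- \frac{121704032}{319} \approx -3.8152 \cdot 10^{5}$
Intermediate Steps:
$E{\left(f,K \right)} = \frac{529}{319}$ ($E{\left(f,K \right)} = \left(-210\right) \left(- \frac{1}{319}\right) + 1 = \frac{210}{319} + 1 = \frac{529}{319}$)
$-381519 + E{\left(71,-597 \right)} = -381519 + \frac{529}{319} = - \frac{121704032}{319}$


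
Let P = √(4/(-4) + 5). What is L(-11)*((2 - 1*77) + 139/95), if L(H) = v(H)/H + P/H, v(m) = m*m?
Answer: 859278/1045 ≈ 822.28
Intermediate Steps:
v(m) = m²
P = 2 (P = √(4*(-¼) + 5) = √(-1 + 5) = √4 = 2)
L(H) = H + 2/H (L(H) = H²/H + 2/H = H + 2/H)
L(-11)*((2 - 1*77) + 139/95) = (-11 + 2/(-11))*((2 - 1*77) + 139/95) = (-11 + 2*(-1/11))*((2 - 77) + 139*(1/95)) = (-11 - 2/11)*(-75 + 139/95) = -123/11*(-6986/95) = 859278/1045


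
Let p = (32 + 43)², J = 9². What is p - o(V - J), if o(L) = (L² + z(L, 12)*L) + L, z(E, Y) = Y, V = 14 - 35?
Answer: -3453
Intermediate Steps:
V = -21
J = 81
o(L) = L² + 13*L (o(L) = (L² + 12*L) + L = L² + 13*L)
p = 5625 (p = 75² = 5625)
p - o(V - J) = 5625 - (-21 - 1*81)*(13 + (-21 - 1*81)) = 5625 - (-21 - 81)*(13 + (-21 - 81)) = 5625 - (-102)*(13 - 102) = 5625 - (-102)*(-89) = 5625 - 1*9078 = 5625 - 9078 = -3453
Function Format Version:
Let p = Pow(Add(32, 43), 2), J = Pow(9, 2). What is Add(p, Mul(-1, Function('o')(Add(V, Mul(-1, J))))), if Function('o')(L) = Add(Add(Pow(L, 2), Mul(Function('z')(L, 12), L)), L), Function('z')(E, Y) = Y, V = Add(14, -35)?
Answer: -3453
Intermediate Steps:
V = -21
J = 81
Function('o')(L) = Add(Pow(L, 2), Mul(13, L)) (Function('o')(L) = Add(Add(Pow(L, 2), Mul(12, L)), L) = Add(Pow(L, 2), Mul(13, L)))
p = 5625 (p = Pow(75, 2) = 5625)
Add(p, Mul(-1, Function('o')(Add(V, Mul(-1, J))))) = Add(5625, Mul(-1, Mul(Add(-21, Mul(-1, 81)), Add(13, Add(-21, Mul(-1, 81)))))) = Add(5625, Mul(-1, Mul(Add(-21, -81), Add(13, Add(-21, -81))))) = Add(5625, Mul(-1, Mul(-102, Add(13, -102)))) = Add(5625, Mul(-1, Mul(-102, -89))) = Add(5625, Mul(-1, 9078)) = Add(5625, -9078) = -3453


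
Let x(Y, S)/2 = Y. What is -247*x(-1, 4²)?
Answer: 494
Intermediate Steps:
x(Y, S) = 2*Y
-247*x(-1, 4²) = -494*(-1) = -247*(-2) = 494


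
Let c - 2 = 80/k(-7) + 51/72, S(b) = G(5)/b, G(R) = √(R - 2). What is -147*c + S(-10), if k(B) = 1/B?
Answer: 655375/8 - √3/10 ≈ 81922.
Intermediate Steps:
G(R) = √(-2 + R)
S(b) = √3/b (S(b) = √(-2 + 5)/b = √3/b)
c = -13375/24 (c = 2 + (80/(1/(-7)) + 51/72) = 2 + (80/(-⅐) + 51*(1/72)) = 2 + (80*(-7) + 17/24) = 2 + (-560 + 17/24) = 2 - 13423/24 = -13375/24 ≈ -557.29)
-147*c + S(-10) = -147*(-13375/24) + √3/(-10) = 655375/8 + √3*(-⅒) = 655375/8 - √3/10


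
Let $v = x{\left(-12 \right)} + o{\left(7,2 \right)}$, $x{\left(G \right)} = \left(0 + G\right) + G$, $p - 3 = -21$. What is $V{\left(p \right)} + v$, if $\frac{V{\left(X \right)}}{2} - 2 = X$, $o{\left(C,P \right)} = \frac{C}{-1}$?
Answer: $-63$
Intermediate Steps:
$p = -18$ ($p = 3 - 21 = -18$)
$o{\left(C,P \right)} = - C$ ($o{\left(C,P \right)} = C \left(-1\right) = - C$)
$x{\left(G \right)} = 2 G$ ($x{\left(G \right)} = G + G = 2 G$)
$V{\left(X \right)} = 4 + 2 X$
$v = -31$ ($v = 2 \left(-12\right) - 7 = -24 - 7 = -31$)
$V{\left(p \right)} + v = \left(4 + 2 \left(-18\right)\right) - 31 = \left(4 - 36\right) - 31 = -32 - 31 = -63$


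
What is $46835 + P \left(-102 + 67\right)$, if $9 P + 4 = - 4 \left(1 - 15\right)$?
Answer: $\frac{419695}{9} \approx 46633.0$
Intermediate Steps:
$P = \frac{52}{9}$ ($P = - \frac{4}{9} + \frac{\left(-4\right) \left(1 - 15\right)}{9} = - \frac{4}{9} + \frac{\left(-4\right) \left(-14\right)}{9} = - \frac{4}{9} + \frac{1}{9} \cdot 56 = - \frac{4}{9} + \frac{56}{9} = \frac{52}{9} \approx 5.7778$)
$46835 + P \left(-102 + 67\right) = 46835 + \frac{52 \left(-102 + 67\right)}{9} = 46835 + \frac{52}{9} \left(-35\right) = 46835 - \frac{1820}{9} = \frac{419695}{9}$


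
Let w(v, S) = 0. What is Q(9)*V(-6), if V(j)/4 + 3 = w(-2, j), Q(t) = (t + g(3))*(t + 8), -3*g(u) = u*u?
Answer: -1224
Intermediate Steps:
g(u) = -u²/3 (g(u) = -u*u/3 = -u²/3)
Q(t) = (-3 + t)*(8 + t) (Q(t) = (t - ⅓*3²)*(t + 8) = (t - ⅓*9)*(8 + t) = (t - 3)*(8 + t) = (-3 + t)*(8 + t))
V(j) = -12 (V(j) = -12 + 4*0 = -12 + 0 = -12)
Q(9)*V(-6) = (-24 + 9² + 5*9)*(-12) = (-24 + 81 + 45)*(-12) = 102*(-12) = -1224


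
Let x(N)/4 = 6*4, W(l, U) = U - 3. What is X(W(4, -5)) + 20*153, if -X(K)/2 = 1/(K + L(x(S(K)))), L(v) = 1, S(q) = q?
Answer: 21422/7 ≈ 3060.3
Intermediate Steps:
W(l, U) = -3 + U
x(N) = 96 (x(N) = 4*(6*4) = 4*24 = 96)
X(K) = -2/(1 + K) (X(K) = -2/(K + 1) = -2/(1 + K))
X(W(4, -5)) + 20*153 = -2/(1 + (-3 - 5)) + 20*153 = -2/(1 - 8) + 3060 = -2/(-7) + 3060 = -2*(-⅐) + 3060 = 2/7 + 3060 = 21422/7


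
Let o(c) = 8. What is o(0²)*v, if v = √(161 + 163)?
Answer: 144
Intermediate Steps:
v = 18 (v = √324 = 18)
o(0²)*v = 8*18 = 144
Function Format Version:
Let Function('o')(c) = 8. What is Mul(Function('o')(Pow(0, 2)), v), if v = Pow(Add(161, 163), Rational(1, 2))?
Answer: 144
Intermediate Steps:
v = 18 (v = Pow(324, Rational(1, 2)) = 18)
Mul(Function('o')(Pow(0, 2)), v) = Mul(8, 18) = 144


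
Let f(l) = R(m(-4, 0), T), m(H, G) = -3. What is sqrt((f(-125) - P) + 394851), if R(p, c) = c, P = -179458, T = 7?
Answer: 2*sqrt(143579) ≈ 757.84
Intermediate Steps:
f(l) = 7
sqrt((f(-125) - P) + 394851) = sqrt((7 - 1*(-179458)) + 394851) = sqrt((7 + 179458) + 394851) = sqrt(179465 + 394851) = sqrt(574316) = 2*sqrt(143579)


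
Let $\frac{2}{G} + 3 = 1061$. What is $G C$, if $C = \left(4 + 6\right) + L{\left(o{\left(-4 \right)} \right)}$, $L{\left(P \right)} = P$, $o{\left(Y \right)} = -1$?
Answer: $\frac{9}{529} \approx 0.017013$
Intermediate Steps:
$G = \frac{1}{529}$ ($G = \frac{2}{-3 + 1061} = \frac{2}{1058} = 2 \cdot \frac{1}{1058} = \frac{1}{529} \approx 0.0018904$)
$C = 9$ ($C = \left(4 + 6\right) - 1 = 10 - 1 = 9$)
$G C = \frac{1}{529} \cdot 9 = \frac{9}{529}$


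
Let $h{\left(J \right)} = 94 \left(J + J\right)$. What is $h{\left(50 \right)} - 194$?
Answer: $9206$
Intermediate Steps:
$h{\left(J \right)} = 188 J$ ($h{\left(J \right)} = 94 \cdot 2 J = 188 J$)
$h{\left(50 \right)} - 194 = 188 \cdot 50 - 194 = 9400 - 194 = 9206$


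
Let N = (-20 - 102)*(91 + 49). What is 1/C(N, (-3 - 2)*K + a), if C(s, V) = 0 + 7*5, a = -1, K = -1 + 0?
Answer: 1/35 ≈ 0.028571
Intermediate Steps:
K = -1
N = -17080 (N = -122*140 = -17080)
C(s, V) = 35 (C(s, V) = 0 + 35 = 35)
1/C(N, (-3 - 2)*K + a) = 1/35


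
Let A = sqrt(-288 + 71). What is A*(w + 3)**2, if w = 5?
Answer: 64*I*sqrt(217) ≈ 942.78*I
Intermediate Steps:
A = I*sqrt(217) (A = sqrt(-217) = I*sqrt(217) ≈ 14.731*I)
A*(w + 3)**2 = (I*sqrt(217))*(5 + 3)**2 = (I*sqrt(217))*8**2 = (I*sqrt(217))*64 = 64*I*sqrt(217)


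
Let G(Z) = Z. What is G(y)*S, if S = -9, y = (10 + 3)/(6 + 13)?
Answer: -117/19 ≈ -6.1579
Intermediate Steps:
y = 13/19 ≈ 0.68421
G(y)*S = (13/19)*(-9) = -117/19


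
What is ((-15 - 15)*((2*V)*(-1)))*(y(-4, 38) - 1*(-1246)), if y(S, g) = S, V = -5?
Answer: -372600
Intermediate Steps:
((-15 - 15)*((2*V)*(-1)))*(y(-4, 38) - 1*(-1246)) = ((-15 - 15)*((2*(-5))*(-1)))*(-4 - 1*(-1246)) = (-(-300)*(-1))*(-4 + 1246) = -30*10*1242 = -300*1242 = -372600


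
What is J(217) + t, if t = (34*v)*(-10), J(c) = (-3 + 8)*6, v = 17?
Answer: -5750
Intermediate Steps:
J(c) = 30 (J(c) = 5*6 = 30)
t = -5780 (t = (34*17)*(-10) = 578*(-10) = -5780)
J(217) + t = 30 - 5780 = -5750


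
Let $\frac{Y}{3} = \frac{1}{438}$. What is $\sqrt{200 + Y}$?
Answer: $\frac{\sqrt{4263346}}{146} \approx 14.142$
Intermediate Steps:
$Y = \frac{1}{146}$ ($Y = \frac{3}{438} = 3 \cdot \frac{1}{438} = \frac{1}{146} \approx 0.0068493$)
$\sqrt{200 + Y} = \sqrt{200 + \frac{1}{146}} = \sqrt{\frac{29201}{146}} = \frac{\sqrt{4263346}}{146}$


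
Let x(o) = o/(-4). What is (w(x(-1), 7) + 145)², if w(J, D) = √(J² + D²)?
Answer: (580 + √785)²/16 ≈ 23105.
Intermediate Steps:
x(o) = -o/4 (x(o) = o*(-¼) = -o/4)
w(J, D) = √(D² + J²)
(w(x(-1), 7) + 145)² = (√(7² + (-¼*(-1))²) + 145)² = (√(49 + (¼)²) + 145)² = (√(49 + 1/16) + 145)² = (√(785/16) + 145)² = (√785/4 + 145)² = (145 + √785/4)²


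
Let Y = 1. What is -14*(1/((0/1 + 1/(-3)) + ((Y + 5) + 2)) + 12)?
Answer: -3906/23 ≈ -169.83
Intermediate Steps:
-14*(1/((0/1 + 1/(-3)) + ((Y + 5) + 2)) + 12) = -14*(1/((0/1 + 1/(-3)) + ((1 + 5) + 2)) + 12) = -14*(1/((0*1 + 1*(-1/3)) + (6 + 2)) + 12) = -14*(1/((0 - 1/3) + 8) + 12) = -14*(1/(-1/3 + 8) + 12) = -14*(1/(23/3) + 12) = -14*(3/23 + 12) = -14*279/23 = -3906/23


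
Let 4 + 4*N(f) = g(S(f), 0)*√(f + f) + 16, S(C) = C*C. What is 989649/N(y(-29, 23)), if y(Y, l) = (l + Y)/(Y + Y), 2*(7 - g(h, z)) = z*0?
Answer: 229598568/647 - 4618362*√174/647 ≈ 2.6071e+5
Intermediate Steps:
S(C) = C²
g(h, z) = 7 (g(h, z) = 7 - z*0/2 = 7 - ½*0 = 7 + 0 = 7)
y(Y, l) = (Y + l)/(2*Y) (y(Y, l) = (Y + l)/((2*Y)) = (Y + l)*(1/(2*Y)) = (Y + l)/(2*Y))
N(f) = 3 + 7*√2*√f/4 (N(f) = -1 + (7*√(f + f) + 16)/4 = -1 + (7*√(2*f) + 16)/4 = -1 + (7*(√2*√f) + 16)/4 = -1 + (7*√2*√f + 16)/4 = -1 + (16 + 7*√2*√f)/4 = -1 + (4 + 7*√2*√f/4) = 3 + 7*√2*√f/4)
989649/N(y(-29, 23)) = 989649/(3 + 7*√2*√((½)*(-29 + 23)/(-29))/4) = 989649/(3 + 7*√2*√((½)*(-1/29)*(-6))/4) = 989649/(3 + 7*√2*√(3/29)/4) = 989649/(3 + 7*√2*(√87/29)/4) = 989649/(3 + 7*√174/116)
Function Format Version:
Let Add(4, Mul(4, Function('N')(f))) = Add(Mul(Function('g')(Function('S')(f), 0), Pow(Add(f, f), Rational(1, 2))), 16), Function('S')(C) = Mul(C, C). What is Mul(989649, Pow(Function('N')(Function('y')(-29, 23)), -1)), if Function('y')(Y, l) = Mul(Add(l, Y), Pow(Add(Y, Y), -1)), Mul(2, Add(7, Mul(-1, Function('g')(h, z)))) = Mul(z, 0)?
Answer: Add(Rational(229598568, 647), Mul(Rational(-4618362, 647), Pow(174, Rational(1, 2)))) ≈ 2.6071e+5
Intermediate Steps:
Function('S')(C) = Pow(C, 2)
Function('g')(h, z) = 7 (Function('g')(h, z) = Add(7, Mul(Rational(-1, 2), Mul(z, 0))) = Add(7, Mul(Rational(-1, 2), 0)) = Add(7, 0) = 7)
Function('y')(Y, l) = Mul(Rational(1, 2), Pow(Y, -1), Add(Y, l)) (Function('y')(Y, l) = Mul(Add(Y, l), Pow(Mul(2, Y), -1)) = Mul(Add(Y, l), Mul(Rational(1, 2), Pow(Y, -1))) = Mul(Rational(1, 2), Pow(Y, -1), Add(Y, l)))
Function('N')(f) = Add(3, Mul(Rational(7, 4), Pow(2, Rational(1, 2)), Pow(f, Rational(1, 2)))) (Function('N')(f) = Add(-1, Mul(Rational(1, 4), Add(Mul(7, Pow(Add(f, f), Rational(1, 2))), 16))) = Add(-1, Mul(Rational(1, 4), Add(Mul(7, Pow(Mul(2, f), Rational(1, 2))), 16))) = Add(-1, Mul(Rational(1, 4), Add(Mul(7, Mul(Pow(2, Rational(1, 2)), Pow(f, Rational(1, 2)))), 16))) = Add(-1, Mul(Rational(1, 4), Add(Mul(7, Pow(2, Rational(1, 2)), Pow(f, Rational(1, 2))), 16))) = Add(-1, Mul(Rational(1, 4), Add(16, Mul(7, Pow(2, Rational(1, 2)), Pow(f, Rational(1, 2)))))) = Add(-1, Add(4, Mul(Rational(7, 4), Pow(2, Rational(1, 2)), Pow(f, Rational(1, 2))))) = Add(3, Mul(Rational(7, 4), Pow(2, Rational(1, 2)), Pow(f, Rational(1, 2)))))
Mul(989649, Pow(Function('N')(Function('y')(-29, 23)), -1)) = Mul(989649, Pow(Add(3, Mul(Rational(7, 4), Pow(2, Rational(1, 2)), Pow(Mul(Rational(1, 2), Pow(-29, -1), Add(-29, 23)), Rational(1, 2)))), -1)) = Mul(989649, Pow(Add(3, Mul(Rational(7, 4), Pow(2, Rational(1, 2)), Pow(Mul(Rational(1, 2), Rational(-1, 29), -6), Rational(1, 2)))), -1)) = Mul(989649, Pow(Add(3, Mul(Rational(7, 4), Pow(2, Rational(1, 2)), Pow(Rational(3, 29), Rational(1, 2)))), -1)) = Mul(989649, Pow(Add(3, Mul(Rational(7, 4), Pow(2, Rational(1, 2)), Mul(Rational(1, 29), Pow(87, Rational(1, 2))))), -1)) = Mul(989649, Pow(Add(3, Mul(Rational(7, 116), Pow(174, Rational(1, 2)))), -1))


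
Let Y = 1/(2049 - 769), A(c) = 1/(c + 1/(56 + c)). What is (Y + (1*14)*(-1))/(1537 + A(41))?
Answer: -35640891/3913141120 ≈ -0.0091080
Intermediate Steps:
Y = 1/1280 ≈ 0.00078125
(Y + (1*14)*(-1))/(1537 + A(41)) = (1/1280 + (1*14)*(-1))/(1537 + (56 + 41)/(1 + 41**2 + 56*41)) = (1/1280 + 14*(-1))/(1537 + 97/(1 + 1681 + 2296)) = (1/1280 - 14)/(1537 + 97/3978) = -17919/(1280*(1537 + (1/3978)*97)) = -17919/(1280*(1537 + 97/3978)) = -17919/(1280*6114283/3978) = -17919/1280*3978/6114283 = -35640891/3913141120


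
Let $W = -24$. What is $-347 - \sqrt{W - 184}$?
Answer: $-347 - 4 i \sqrt{13} \approx -347.0 - 14.422 i$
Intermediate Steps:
$-347 - \sqrt{W - 184} = -347 - \sqrt{-24 - 184} = -347 - \sqrt{-208} = -347 - 4 i \sqrt{13}$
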